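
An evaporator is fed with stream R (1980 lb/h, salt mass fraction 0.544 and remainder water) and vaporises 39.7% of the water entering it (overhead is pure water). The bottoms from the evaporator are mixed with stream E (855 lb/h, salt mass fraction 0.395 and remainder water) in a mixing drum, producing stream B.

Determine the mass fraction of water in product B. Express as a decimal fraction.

0.429

Vapour removed = 0.397×0.456×1980 = 358.44 lb/h; concentrate = 1621.6 lb/h.
water reaching the mixer = 544.44 (from concentrate) + 855×0.605 = 1061.7 lb/h.
Product flow = 1621.6 + 855 = 2476.6 lb/h; water fraction = 0.429.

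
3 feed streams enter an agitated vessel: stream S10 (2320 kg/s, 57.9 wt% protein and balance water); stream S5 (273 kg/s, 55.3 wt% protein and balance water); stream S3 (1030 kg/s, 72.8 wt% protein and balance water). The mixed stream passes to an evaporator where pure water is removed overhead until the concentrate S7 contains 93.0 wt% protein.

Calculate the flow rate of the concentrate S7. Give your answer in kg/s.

2413 kg/s

protein entering = 2320×0.579 + 273×0.553 + 1030×0.728 = 2244.1 kg/s.
All protein reports to S7, so S7 = 2244.1/0.930 = 2413 kg/s.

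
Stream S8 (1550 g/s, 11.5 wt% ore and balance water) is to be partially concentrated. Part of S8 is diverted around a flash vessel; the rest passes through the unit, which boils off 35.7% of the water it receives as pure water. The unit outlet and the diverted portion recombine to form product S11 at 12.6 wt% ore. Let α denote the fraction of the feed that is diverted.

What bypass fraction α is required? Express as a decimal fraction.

All 1550×0.115 = 178.25 g/s of ore reaches S11, so S11 = 178.25/0.126 = 1414.7 g/s and vapour = 135.32 g/s.
The evaporator receives (1−α)·1550 of feed at 0.885 water and removes 0.357 of that water:
0.357×0.885×(1−α)×1550 = 135.32
(1−α) = 135.32/489.71 = 0.2763;  α = 0.7237.

0.724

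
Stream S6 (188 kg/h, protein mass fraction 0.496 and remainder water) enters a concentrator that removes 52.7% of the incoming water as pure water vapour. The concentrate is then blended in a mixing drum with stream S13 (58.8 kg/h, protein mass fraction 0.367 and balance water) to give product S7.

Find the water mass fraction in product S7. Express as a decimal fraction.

0.417

Vapour removed = 0.527×0.504×188 = 49.934 kg/h; concentrate = 138.07 kg/h.
water reaching the mixer = 44.818 (from concentrate) + 58.8×0.633 = 82.038 kg/h.
Product flow = 138.07 + 58.8 = 196.87 kg/h; water fraction = 0.417.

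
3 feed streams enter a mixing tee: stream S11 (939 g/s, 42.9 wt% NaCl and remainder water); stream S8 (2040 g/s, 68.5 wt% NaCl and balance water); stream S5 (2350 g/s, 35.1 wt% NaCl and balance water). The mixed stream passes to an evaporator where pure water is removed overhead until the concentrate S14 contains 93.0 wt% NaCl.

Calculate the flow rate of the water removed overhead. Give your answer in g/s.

NaCl entering = 939×0.429 + 2040×0.685 + 2350×0.351 = 2625.1 g/s.
All NaCl reports to S14, so S14 = 2625.1/0.930 = 2822.7 g/s.
Total feed = 5329 g/s; overhead = 5329 − 2822.7 = 2506.3 g/s.

2506 g/s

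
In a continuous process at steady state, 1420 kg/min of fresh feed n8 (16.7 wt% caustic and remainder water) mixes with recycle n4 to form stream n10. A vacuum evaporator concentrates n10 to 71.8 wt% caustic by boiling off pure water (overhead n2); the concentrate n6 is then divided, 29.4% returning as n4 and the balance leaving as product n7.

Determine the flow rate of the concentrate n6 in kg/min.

467.8 kg/min

Overall caustic balance (none leaves overhead): caustic in fresh feed = caustic in product, i.e. 1420×0.167 = (1−0.294)·n6·0.718.
n6 = 237.14/(0.718×0.706) = 467.82 kg/min.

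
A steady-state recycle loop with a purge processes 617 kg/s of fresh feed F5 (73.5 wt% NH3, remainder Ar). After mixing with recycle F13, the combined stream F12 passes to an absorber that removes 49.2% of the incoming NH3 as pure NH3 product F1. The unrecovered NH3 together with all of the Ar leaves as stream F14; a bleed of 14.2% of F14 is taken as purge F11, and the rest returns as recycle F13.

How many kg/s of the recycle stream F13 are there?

Ar enters only via F5 and leaves only via the purge: 617×0.265 = 0.142×(Ar in F14), and the absorber passes all Ar, so Ar in F12 = Ar in F14 = 1151.4 kg/s.
NH3 in F12: m_A = 617×0.735 + (1−0.142)·(1−0.492)·m_A, so m_A = 453.5/0.5641 = 803.88 kg/s.
F14 = (1−0.492)×803.88 + 1151.4 = 1559.8 kg/s.
Recycle F13 = (1−0.142)×1559.8 = 1338.3 kg/s.

1338 kg/s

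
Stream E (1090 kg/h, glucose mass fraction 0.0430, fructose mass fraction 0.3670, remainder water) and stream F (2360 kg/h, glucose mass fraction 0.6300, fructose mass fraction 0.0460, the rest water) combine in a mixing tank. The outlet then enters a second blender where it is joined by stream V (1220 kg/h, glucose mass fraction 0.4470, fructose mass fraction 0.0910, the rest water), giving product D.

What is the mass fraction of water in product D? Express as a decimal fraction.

0.4221

Overall, product flow = 4670 kg/h.
water in = 1090×0.590 + 2360×0.324 + 1220×0.462 = 1971.4 kg/h.
water fraction in D = 0.4221.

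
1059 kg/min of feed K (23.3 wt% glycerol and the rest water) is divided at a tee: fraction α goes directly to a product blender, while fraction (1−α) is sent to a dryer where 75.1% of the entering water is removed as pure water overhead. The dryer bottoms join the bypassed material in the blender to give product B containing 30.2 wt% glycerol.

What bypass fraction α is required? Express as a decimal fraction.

All 1059×0.233 = 246.75 kg/min of glycerol reaches B, so B = 246.75/0.302 = 817.04 kg/min and vapour = 241.96 kg/min.
The evaporator receives (1−α)·1059 of feed at 0.767 water and removes 0.751 of that water:
0.751×0.767×(1−α)×1059 = 241.96
(1−α) = 241.96/610 = 0.3966;  α = 0.6034.

0.603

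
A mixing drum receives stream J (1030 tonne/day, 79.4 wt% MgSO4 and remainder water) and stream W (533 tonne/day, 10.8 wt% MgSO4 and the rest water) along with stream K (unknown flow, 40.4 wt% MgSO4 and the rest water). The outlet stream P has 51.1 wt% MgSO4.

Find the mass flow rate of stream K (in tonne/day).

Let K be the unknown flow. Total out = 1563 + K.
MgSO4 balance: 875.38 + 0.404·K = 0.511·(1563 + K)
(0.404 − 0.511)·K = 0.511×1563 − 875.38 = -76.691
K = -76.691 / -0.107 = 716.74 tonne/day

716.7 tonne/day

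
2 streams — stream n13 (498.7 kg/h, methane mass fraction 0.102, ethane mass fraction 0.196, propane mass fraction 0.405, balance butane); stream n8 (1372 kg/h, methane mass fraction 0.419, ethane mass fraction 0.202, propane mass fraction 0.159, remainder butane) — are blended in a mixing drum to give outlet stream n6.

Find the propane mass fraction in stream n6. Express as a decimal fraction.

0.225

Total flow out = 498.7 + 1372 = 1870.7 kg/h.
propane in = 498.7×0.405 + 1372×0.159 = 420.12 kg/h.
propane mass fraction in n6 = 420.12/1870.7 = 0.225.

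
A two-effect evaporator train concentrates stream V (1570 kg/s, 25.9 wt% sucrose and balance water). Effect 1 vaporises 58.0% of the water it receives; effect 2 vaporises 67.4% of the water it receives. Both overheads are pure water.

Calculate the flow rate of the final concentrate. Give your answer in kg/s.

water in feed = 1570×0.741 = 1163.4 kg/s.
After stage 1: water left = (1−0.580)×1163.4 = 488.62; stream total = 895.25 kg/s.
After stage 2: water left = (1−0.674)×488.62 = 159.29; final concentrate = 565.92 kg/s.

565.9 kg/s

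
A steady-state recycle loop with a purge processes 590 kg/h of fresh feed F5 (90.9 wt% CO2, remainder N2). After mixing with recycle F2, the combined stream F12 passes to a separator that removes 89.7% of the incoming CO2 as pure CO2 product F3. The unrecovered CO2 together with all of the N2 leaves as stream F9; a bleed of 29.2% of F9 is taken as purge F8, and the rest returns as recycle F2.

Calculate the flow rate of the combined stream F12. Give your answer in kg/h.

762.4 kg/h

N2 enters only via F5 and leaves only via the purge: 590×0.091 = 0.292×(N2 in F9), and the separator passes all N2, so N2 in F12 = N2 in F9 = 183.87 kg/h.
CO2 in F12: m_A = 590×0.909 + (1−0.292)·(1−0.897)·m_A, so m_A = 536.31/0.9271 = 578.5 kg/h.
F12 = 578.5 + 183.87 = 762.37 kg/h.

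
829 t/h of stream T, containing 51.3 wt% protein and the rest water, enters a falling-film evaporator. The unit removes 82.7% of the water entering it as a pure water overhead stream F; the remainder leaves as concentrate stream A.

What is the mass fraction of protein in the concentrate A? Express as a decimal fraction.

0.8589

protein is not removed: 829×0.513 = 425.28 t/h of protein enters A.
water entering = 829×0.487 = 403.72 t/h; overhead removed = 0.827×403.72 = 333.88 t/h.
Concentrate = 829 − 333.88 = 495.12 t/h.
Mass fraction = 425.28/495.12 = 0.8589.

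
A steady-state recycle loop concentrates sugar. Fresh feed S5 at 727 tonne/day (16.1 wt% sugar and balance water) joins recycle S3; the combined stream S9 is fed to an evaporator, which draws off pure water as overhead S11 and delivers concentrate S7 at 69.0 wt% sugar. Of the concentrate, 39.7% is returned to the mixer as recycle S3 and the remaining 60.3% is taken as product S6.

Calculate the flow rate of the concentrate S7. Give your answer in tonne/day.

Overall sugar balance (none leaves overhead): sugar in fresh feed = sugar in product, i.e. 727×0.161 = (1−0.397)·S7·0.690.
S7 = 117.05/(0.690×0.603) = 281.32 tonne/day.

281.3 tonne/day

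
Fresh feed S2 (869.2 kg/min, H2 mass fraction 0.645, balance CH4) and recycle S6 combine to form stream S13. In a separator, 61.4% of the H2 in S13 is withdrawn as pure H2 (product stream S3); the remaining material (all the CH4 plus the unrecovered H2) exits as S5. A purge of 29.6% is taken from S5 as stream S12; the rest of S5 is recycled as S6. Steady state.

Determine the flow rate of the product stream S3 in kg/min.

472.7 kg/min

H2 in S13: m_A = 869.2×0.645 + (1−0.296)·(1−0.614)·m_A, so m_A = 560.63/0.7283 = 769.83 kg/min.
Product S3 = 0.614×769.83 = 472.68 kg/min.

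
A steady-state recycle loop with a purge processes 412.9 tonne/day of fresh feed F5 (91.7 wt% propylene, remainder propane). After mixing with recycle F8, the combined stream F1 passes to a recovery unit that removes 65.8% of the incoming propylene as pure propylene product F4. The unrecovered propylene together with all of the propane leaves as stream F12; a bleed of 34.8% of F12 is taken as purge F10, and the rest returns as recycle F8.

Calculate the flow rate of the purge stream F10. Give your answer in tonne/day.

propane enters only via F5 and leaves only via the purge: 412.9×0.083 = 0.348×(propane in F12), and the recovery unit passes all propane, so propane in F1 = propane in F12 = 98.479 tonne/day.
propylene in F1: m_A = 412.9×0.917 + (1−0.348)·(1−0.658)·m_A, so m_A = 378.63/0.7770 = 487.29 tonne/day.
F12 = (1−0.658)×487.29 + 98.479 = 265.13 tonne/day.
Purge F10 = 0.348×265.13 = 92.266 tonne/day.

92.27 tonne/day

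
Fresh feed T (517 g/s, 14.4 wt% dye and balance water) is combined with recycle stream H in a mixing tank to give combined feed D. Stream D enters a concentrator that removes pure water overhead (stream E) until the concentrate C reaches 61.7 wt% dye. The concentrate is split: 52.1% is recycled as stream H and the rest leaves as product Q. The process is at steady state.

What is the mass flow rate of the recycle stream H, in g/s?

Overall dye balance (none leaves overhead): dye in fresh feed = dye in product, i.e. 517×0.144 = (1−0.521)·C·0.617.
C = 74.448/(0.617×0.479) = 251.9 g/s.
Recycle H = 0.521×251.9 = 131.24 g/s.

131.2 g/s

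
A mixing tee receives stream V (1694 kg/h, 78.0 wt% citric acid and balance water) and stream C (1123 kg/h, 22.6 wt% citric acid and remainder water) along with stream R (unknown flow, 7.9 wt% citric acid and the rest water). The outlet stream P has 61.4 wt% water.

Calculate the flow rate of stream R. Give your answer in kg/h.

1589 kg/h

Let R be the unknown flow. Total out = 2817 + R.
water balance: 1241.9 + 0.921·R = 0.614·(2817 + R)
(0.921 − 0.614)·R = 0.614×2817 − 1241.9 = 487.76
R = 487.76 / 0.307 = 1588.8 kg/h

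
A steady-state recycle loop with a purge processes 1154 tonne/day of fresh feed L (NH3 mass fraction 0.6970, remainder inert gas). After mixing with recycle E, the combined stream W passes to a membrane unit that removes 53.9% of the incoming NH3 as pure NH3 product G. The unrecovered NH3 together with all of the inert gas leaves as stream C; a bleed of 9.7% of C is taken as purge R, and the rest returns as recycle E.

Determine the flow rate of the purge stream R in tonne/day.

411.3 tonne/day

inert gas enters only via L and leaves only via the purge: 1154×0.303 = 0.097×(inert gas in C), and the membrane unit passes all inert gas, so inert gas in W = inert gas in C = 3604.8 tonne/day.
NH3 in W: m_A = 1154×0.697 + (1−0.097)·(1−0.539)·m_A, so m_A = 804.34/0.5837 = 1378 tonne/day.
C = (1−0.539)×1378 + 3604.8 = 4240 tonne/day.
Purge R = 0.097×4240 = 411.28 tonne/day.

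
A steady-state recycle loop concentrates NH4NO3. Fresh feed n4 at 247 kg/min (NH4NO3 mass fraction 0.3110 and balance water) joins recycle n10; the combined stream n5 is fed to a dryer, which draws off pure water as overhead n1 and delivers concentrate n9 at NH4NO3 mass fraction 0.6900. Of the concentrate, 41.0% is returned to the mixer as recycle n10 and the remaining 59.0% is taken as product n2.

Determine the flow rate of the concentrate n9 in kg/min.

188.7 kg/min

Overall NH4NO3 balance (none leaves overhead): NH4NO3 in fresh feed = NH4NO3 in product, i.e. 247×0.311 = (1−0.410)·n9·0.690.
n9 = 76.817/(0.690×0.590) = 188.69 kg/min.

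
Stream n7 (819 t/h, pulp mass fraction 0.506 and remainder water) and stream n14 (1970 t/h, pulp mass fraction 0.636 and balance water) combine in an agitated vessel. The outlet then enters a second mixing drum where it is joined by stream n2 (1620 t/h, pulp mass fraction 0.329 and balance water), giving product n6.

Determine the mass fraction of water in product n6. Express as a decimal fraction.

Overall, product flow = 4409 t/h.
water in = 819×0.494 + 1970×0.364 + 1620×0.671 = 2208.7 t/h.
water fraction in n6 = 0.501.

0.501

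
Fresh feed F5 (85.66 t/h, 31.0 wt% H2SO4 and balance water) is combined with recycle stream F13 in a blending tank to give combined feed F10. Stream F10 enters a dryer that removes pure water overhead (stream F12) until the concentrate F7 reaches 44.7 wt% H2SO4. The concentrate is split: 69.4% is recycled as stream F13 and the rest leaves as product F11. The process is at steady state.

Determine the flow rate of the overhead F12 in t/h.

Overall H2SO4 balance (none leaves overhead): H2SO4 in fresh feed = H2SO4 in product, i.e. 85.66×0.310 = (1−0.694)·F7·0.447.
F7 = 26.555/(0.447×0.306) = 194.14 t/h.
Recycle F13 = 0.694×194.14 = 134.73 t/h.
Combined feed F10 = 85.66 + 134.73 = 220.39 t/h.
Overhead F12 = F10 − F7 = 220.39 − 194.14 = 26.254 t/h.

26.25 t/h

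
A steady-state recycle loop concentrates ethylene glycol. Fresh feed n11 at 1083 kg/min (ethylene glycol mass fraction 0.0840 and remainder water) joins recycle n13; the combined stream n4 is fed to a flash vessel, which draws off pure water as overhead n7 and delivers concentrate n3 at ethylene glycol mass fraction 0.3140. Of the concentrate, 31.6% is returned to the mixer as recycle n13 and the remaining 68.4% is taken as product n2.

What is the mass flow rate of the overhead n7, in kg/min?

793.3 kg/min

Overall ethylene glycol balance (none leaves overhead): ethylene glycol in fresh feed = ethylene glycol in product, i.e. 1083×0.084 = (1−0.316)·n3·0.314.
n3 = 90.972/(0.314×0.684) = 423.57 kg/min.
Recycle n13 = 0.316×423.57 = 133.85 kg/min.
Combined feed n4 = 1083 + 133.85 = 1216.8 kg/min.
Overhead n7 = n4 − n3 = 1216.8 − 423.57 = 793.28 kg/min.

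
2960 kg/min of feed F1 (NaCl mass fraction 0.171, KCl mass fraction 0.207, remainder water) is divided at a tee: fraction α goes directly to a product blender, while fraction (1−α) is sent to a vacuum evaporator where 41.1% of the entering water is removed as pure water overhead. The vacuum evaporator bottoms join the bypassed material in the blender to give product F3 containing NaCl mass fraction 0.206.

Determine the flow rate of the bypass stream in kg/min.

992.7 kg/min

All 2960×0.171 = 506.16 kg/min of NaCl reaches F3, so F3 = 506.16/0.206 = 2457.1 kg/min and vapour = 502.91 kg/min.
The evaporator receives (1−α)·2960 of feed at 0.622 water and removes 0.411 of that water:
0.411×0.622×(1−α)×2960 = 502.91
(1−α) = 502.91/756.7 = 0.6646;  α = 0.3354.
Bypass flow = 0.3354×2960 = 992.75 kg/min.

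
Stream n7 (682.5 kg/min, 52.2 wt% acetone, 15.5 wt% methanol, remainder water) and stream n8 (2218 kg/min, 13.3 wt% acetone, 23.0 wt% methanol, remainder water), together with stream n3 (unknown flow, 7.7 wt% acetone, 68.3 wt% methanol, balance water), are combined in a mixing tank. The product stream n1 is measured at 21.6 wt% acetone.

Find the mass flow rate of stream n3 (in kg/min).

178.1 kg/min

Let n3 be the unknown flow. Total out = 2900.5 + n3.
acetone balance: 651.26 + 0.077·n3 = 0.216·(2900.5 + n3)
(0.077 − 0.216)·n3 = 0.216×2900.5 − 651.26 = -24.751
n3 = -24.751 / -0.139 = 178.06 kg/min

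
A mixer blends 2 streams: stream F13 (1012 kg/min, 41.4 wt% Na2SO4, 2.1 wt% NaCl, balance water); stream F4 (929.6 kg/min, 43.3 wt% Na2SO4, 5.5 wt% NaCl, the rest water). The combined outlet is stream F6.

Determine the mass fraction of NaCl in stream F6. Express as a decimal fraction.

0.037

Total flow out = 1012 + 929.6 = 1941.6 kg/min.
NaCl in = 1012×0.021 + 929.6×0.055 = 72.38 kg/min.
NaCl mass fraction in F6 = 72.38/1941.6 = 0.037.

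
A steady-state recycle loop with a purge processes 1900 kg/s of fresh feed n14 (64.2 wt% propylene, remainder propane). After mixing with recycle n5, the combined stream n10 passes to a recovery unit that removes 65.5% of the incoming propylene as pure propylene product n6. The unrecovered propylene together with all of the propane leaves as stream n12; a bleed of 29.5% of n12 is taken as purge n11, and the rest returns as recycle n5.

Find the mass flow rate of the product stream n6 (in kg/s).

propylene in n10: m_A = 1900×0.642 + (1−0.295)·(1−0.655)·m_A, so m_A = 1219.8/0.7568 = 1611.8 kg/s.
Product n6 = 0.655×1611.8 = 1055.8 kg/s.

1056 kg/s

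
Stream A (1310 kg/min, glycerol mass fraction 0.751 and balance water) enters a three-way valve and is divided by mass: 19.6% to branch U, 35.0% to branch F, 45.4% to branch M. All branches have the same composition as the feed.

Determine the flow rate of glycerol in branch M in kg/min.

Branch M total = 0.454×1310 = 594.74 kg/min.
glycerol in M = 0.751×594.74 = 446.65 kg/min.

446.6 kg/min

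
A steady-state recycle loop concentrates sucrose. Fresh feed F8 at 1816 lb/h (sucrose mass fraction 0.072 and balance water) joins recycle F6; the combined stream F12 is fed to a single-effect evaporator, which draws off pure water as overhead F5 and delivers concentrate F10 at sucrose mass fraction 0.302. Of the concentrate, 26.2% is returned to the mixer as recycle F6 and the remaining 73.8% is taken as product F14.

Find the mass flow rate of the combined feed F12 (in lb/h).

Overall sucrose balance (none leaves overhead): sucrose in fresh feed = sucrose in product, i.e. 1816×0.072 = (1−0.262)·F10·0.302.
F10 = 130.75/(0.302×0.738) = 586.66 lb/h.
Recycle F6 = 0.262×586.66 = 153.7 lb/h.
Combined feed F12 = 1816 + 153.7 = 1969.7 lb/h.

1970 lb/h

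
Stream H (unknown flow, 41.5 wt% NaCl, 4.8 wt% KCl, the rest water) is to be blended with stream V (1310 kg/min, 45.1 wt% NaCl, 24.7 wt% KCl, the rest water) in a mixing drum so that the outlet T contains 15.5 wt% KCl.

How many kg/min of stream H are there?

Let H be the unknown flow. Total out = 1310 + H.
KCl balance: 323.57 + 0.048·H = 0.155·(1310 + H)
(0.048 − 0.155)·H = 0.155×1310 − 323.57 = -120.52
H = -120.52 / -0.107 = 1126.4 kg/min

1126 kg/min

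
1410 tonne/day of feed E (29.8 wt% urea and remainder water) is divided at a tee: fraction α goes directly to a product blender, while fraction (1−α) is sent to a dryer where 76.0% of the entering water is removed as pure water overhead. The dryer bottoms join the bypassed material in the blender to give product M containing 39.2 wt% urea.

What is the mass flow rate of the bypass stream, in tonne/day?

All 1410×0.298 = 420.18 tonne/day of urea reaches M, so M = 420.18/0.392 = 1071.9 tonne/day and vapour = 338.11 tonne/day.
The evaporator receives (1−α)·1410 of feed at 0.702 water and removes 0.760 of that water:
0.760×0.702×(1−α)×1410 = 338.11
(1−α) = 338.11/752.26 = 0.4495;  α = 0.5505.
Bypass flow = 0.5505×1410 = 776.26 tonne/day.

776.3 tonne/day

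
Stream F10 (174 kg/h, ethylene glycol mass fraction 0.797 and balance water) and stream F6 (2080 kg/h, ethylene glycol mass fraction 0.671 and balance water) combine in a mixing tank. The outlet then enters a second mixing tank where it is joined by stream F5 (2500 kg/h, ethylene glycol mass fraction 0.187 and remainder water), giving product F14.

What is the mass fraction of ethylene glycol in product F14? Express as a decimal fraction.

0.421

Overall, product flow = 4754 kg/h.
ethylene glycol in = 174×0.797 + 2080×0.671 + 2500×0.187 = 2001.9 kg/h.
ethylene glycol fraction in F14 = 0.421.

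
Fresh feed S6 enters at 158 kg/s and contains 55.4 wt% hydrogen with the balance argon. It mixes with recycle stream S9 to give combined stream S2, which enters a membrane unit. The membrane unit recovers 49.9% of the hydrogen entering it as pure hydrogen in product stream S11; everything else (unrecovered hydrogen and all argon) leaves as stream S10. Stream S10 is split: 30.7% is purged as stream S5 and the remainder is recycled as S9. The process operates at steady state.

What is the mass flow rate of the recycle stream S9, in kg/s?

205.6 kg/s

argon enters only via S6 and leaves only via the purge: 158×0.446 = 0.307×(argon in S10), and the membrane unit passes all argon, so argon in S2 = argon in S10 = 229.54 kg/s.
hydrogen in S2: m_A = 158×0.554 + (1−0.307)·(1−0.499)·m_A, so m_A = 87.532/0.6528 = 134.09 kg/s.
S10 = (1−0.499)×134.09 + 229.54 = 296.71 kg/s.
Recycle S9 = (1−0.307)×296.71 = 205.62 kg/s.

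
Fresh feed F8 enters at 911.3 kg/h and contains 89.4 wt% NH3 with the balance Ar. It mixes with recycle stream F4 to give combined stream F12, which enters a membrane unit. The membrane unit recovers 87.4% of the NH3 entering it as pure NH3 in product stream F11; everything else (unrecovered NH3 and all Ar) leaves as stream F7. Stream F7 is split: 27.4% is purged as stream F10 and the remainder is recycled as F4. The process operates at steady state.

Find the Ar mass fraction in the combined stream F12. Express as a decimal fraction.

0.282

Ar enters only via F8 and leaves only via the purge: 911.3×0.106 = 0.274×(Ar in F7), and the membrane unit passes all Ar, so Ar in F12 = Ar in F7 = 352.55 kg/h.
NH3 in F12: m_A = 911.3×0.894 + (1−0.274)·(1−0.874)·m_A, so m_A = 814.7/0.9085 = 896.73 kg/h.
F12 = 896.73 + 352.55 = 1249.3 kg/h.
Ar fraction in F12 = 352.55/1249.3 = 0.282.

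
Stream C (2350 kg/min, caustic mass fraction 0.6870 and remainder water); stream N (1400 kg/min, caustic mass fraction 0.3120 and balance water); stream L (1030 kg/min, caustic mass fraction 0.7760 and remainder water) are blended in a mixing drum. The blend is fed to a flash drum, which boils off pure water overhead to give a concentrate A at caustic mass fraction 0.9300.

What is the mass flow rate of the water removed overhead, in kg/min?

caustic entering = 2350×0.687 + 1400×0.312 + 1030×0.776 = 2850.5 kg/min.
All caustic reports to A, so A = 2850.5/0.930 = 3065.1 kg/min.
Total feed = 4780 kg/min; overhead = 4780 − 3065.1 = 1714.9 kg/min.

1715 kg/min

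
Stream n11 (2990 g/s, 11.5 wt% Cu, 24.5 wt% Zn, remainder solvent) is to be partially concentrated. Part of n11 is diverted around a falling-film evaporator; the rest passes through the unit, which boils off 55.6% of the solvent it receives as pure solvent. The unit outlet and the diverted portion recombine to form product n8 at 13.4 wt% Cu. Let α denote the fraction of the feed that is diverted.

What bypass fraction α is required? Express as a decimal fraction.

All 2990×0.115 = 343.85 g/s of Cu reaches n8, so n8 = 343.85/0.134 = 2566 g/s and vapour = 423.96 g/s.
The evaporator receives (1−α)·2990 of feed at 0.640 solvent and removes 0.556 of that solvent:
0.556×0.640×(1−α)×2990 = 423.96
(1−α) = 423.96/1064 = 0.3985;  α = 0.6015.

0.602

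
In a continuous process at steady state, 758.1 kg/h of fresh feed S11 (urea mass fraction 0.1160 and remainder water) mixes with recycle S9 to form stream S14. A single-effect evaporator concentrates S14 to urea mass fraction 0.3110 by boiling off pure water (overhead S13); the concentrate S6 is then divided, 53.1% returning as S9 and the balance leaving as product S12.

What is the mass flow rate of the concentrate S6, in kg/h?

602.9 kg/h

Overall urea balance (none leaves overhead): urea in fresh feed = urea in product, i.e. 758.1×0.116 = (1−0.531)·S6·0.311.
S6 = 87.94/(0.311×0.469) = 602.91 kg/h.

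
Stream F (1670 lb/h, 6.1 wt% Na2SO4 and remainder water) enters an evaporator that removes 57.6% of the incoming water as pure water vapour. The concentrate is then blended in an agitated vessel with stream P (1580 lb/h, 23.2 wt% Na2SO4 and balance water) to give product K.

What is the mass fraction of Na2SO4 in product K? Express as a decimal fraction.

Vapour removed = 0.576×0.939×1670 = 903.24 lb/h; concentrate = 766.76 lb/h.
Na2SO4 reaching the mixer = 101.87 (from concentrate) + 1580×0.232 = 468.43 lb/h.
Product flow = 766.76 + 1580 = 2346.8 lb/h; Na2SO4 fraction = 0.1996.

0.1996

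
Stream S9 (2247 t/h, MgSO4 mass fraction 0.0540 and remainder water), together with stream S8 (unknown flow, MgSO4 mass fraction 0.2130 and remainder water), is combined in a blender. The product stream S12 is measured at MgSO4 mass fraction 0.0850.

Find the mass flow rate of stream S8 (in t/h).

544.2 t/h

Let S8 be the unknown flow. Total out = 2247 + S8.
MgSO4 balance: 121.34 + 0.213·S8 = 0.085·(2247 + S8)
(0.213 − 0.085)·S8 = 0.085×2247 − 121.34 = 69.657
S8 = 69.657 / 0.128 = 544.2 t/h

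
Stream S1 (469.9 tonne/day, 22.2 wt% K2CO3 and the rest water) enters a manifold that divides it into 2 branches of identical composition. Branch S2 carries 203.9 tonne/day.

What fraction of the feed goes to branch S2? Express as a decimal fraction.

Fraction to S2 = 203.9/469.9 = 0.4339.

0.434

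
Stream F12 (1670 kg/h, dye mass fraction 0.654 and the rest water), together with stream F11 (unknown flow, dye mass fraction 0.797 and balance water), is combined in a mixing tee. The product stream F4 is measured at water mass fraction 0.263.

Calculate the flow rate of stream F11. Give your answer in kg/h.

2310 kg/h

Let F11 be the unknown flow. Total out = 1670 + F11.
water balance: 577.82 + 0.203·F11 = 0.263·(1670 + F11)
(0.203 − 0.263)·F11 = 0.263×1670 − 577.82 = -138.61
F11 = -138.61 / -0.060 = 2310.2 kg/h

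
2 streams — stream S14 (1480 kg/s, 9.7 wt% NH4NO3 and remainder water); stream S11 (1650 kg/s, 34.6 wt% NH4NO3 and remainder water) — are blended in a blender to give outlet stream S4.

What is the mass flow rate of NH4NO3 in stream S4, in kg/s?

714.5 kg/s

NH4NO3 out = NH4NO3 in = 1480×0.097 + 1650×0.346 = 714.46 kg/s.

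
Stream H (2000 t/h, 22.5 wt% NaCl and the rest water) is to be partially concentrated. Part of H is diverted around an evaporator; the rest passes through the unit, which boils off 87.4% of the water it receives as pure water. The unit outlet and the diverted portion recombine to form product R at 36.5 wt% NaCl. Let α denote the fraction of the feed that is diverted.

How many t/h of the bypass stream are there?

All 2000×0.225 = 450 t/h of NaCl reaches R, so R = 450/0.365 = 1232.9 t/h and vapour = 767.12 t/h.
The evaporator receives (1−α)·2000 of feed at 0.775 water and removes 0.874 of that water:
0.874×0.775×(1−α)×2000 = 767.12
(1−α) = 767.12/1354.7 = 0.5663;  α = 0.4337.
Bypass flow = 0.4337×2000 = 867.46 t/h.

867.5 t/h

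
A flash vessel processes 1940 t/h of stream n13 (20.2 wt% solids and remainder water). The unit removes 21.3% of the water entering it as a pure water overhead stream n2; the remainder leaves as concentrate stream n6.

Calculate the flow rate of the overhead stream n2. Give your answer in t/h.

water entering = 1940×0.798 = 1548.1 t/h; overhead removed = 0.213×1548.1 = 329.75 t/h.

329.7 t/h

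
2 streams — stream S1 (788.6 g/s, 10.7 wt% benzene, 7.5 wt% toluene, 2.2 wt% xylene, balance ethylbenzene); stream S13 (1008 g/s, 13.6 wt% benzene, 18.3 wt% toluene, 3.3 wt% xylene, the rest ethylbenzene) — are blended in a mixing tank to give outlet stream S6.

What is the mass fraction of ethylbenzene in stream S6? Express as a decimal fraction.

0.713

Total flow out = 788.6 + 1008 = 1796.6 g/s.
ethylbenzene in = 788.6×0.796 + 1008×0.648 = 1280.9 g/s.
ethylbenzene mass fraction in S6 = 1280.9/1796.6 = 0.713.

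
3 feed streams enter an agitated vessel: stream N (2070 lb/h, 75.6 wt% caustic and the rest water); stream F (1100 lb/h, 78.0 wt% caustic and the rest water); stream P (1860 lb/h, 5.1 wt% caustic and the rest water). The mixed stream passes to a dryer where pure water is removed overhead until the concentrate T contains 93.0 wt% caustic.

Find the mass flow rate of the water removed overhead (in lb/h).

2323 lb/h

caustic entering = 2070×0.756 + 1100×0.780 + 1860×0.051 = 2517.8 lb/h.
All caustic reports to T, so T = 2517.8/0.930 = 2707.3 lb/h.
Total feed = 5030 lb/h; overhead = 5030 − 2707.3 = 2322.7 lb/h.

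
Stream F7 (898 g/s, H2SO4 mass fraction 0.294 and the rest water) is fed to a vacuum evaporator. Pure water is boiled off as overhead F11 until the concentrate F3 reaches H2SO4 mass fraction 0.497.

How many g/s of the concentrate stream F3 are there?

H2SO4 is conserved: 898×0.294 = 264.01 g/s all reports to the concentrate.
Concentrate = 264.01/(target fraction) = 531.21 g/s.

531.2 g/s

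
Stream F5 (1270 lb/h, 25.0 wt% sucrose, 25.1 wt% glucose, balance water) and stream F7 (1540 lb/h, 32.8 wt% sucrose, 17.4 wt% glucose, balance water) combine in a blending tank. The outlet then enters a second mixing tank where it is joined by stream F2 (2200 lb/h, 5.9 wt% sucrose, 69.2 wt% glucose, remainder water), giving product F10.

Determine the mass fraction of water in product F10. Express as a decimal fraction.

0.389

Overall, product flow = 5010 lb/h.
water in = 1270×0.499 + 1540×0.498 + 2200×0.249 = 1948.4 lb/h.
water fraction in F10 = 0.389.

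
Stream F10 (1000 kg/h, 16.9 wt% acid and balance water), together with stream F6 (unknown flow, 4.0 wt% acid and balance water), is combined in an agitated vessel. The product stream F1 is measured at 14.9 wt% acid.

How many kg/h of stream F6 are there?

183.5 kg/h

Let F6 be the unknown flow. Total out = 1000 + F6.
acid balance: 169 + 0.040·F6 = 0.149·(1000 + F6)
(0.040 − 0.149)·F6 = 0.149×1000 − 169 = -20
F6 = -20 / -0.109 = 183.49 kg/h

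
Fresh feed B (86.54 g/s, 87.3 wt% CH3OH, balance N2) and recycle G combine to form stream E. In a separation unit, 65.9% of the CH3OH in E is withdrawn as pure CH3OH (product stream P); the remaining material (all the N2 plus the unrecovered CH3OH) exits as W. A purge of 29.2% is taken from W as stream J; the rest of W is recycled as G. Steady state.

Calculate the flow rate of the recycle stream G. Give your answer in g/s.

50.69 g/s

N2 enters only via B and leaves only via the purge: 86.54×0.127 = 0.292×(N2 in W), and the separation unit passes all N2, so N2 in E = N2 in W = 37.639 g/s.
CH3OH in E: m_A = 86.54×0.873 + (1−0.292)·(1−0.659)·m_A, so m_A = 75.549/0.7586 = 99.594 g/s.
W = (1−0.659)×99.594 + 37.639 = 71.601 g/s.
Recycle G = (1−0.292)×71.601 = 50.693 g/s.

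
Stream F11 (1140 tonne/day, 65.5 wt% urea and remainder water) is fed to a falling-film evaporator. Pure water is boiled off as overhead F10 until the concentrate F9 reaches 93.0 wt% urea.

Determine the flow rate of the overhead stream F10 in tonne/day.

urea is conserved: 1140×0.655 = 746.7 tonne/day all reports to the concentrate.
Concentrate = 746.7/(target fraction) = 802.9 tonne/day.
Overhead = 1140 − 802.9 = 337.1 tonne/day.

337.1 tonne/day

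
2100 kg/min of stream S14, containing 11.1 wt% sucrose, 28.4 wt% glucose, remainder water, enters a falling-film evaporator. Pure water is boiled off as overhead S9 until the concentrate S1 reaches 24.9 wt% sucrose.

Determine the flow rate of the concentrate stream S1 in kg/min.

sucrose is conserved: 2100×0.111 = 233.1 kg/min all reports to the concentrate.
Concentrate = 233.1/(target fraction) = 936.14 kg/min.

936.1 kg/min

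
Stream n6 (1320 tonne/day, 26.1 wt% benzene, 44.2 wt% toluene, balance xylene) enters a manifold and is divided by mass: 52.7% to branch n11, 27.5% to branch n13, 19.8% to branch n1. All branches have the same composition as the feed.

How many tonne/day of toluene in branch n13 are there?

Branch n13 total = 0.275×1320 = 363 tonne/day.
toluene in n13 = 0.442×363 = 160.45 tonne/day.

160.4 tonne/day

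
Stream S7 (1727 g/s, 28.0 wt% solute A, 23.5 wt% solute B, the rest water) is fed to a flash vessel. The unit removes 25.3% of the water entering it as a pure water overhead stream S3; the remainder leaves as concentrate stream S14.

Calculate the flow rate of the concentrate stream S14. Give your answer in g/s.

1515 g/s

water entering = 1727×0.485 = 837.6 g/s; overhead removed = 0.253×837.6 = 211.91 g/s.
Concentrate = 1727 − 211.91 = 1515.1 g/s.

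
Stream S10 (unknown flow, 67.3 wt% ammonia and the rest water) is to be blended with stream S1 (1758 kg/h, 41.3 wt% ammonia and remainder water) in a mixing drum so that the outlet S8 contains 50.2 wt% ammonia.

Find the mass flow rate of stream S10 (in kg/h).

Let S10 be the unknown flow. Total out = 1758 + S10.
ammonia balance: 726.05 + 0.673·S10 = 0.502·(1758 + S10)
(0.673 − 0.502)·S10 = 0.502×1758 − 726.05 = 156.46
S10 = 156.46 / 0.171 = 914.98 kg/h

915 kg/h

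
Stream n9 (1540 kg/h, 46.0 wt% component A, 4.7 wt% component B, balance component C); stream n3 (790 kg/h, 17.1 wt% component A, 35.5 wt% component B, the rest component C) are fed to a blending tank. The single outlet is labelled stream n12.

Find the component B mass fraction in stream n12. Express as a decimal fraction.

Total flow out = 1540 + 790 = 2330 kg/h.
component B in = 1540×0.047 + 790×0.355 = 352.83 kg/h.
component B mass fraction in n12 = 352.83/2330 = 0.151.

0.151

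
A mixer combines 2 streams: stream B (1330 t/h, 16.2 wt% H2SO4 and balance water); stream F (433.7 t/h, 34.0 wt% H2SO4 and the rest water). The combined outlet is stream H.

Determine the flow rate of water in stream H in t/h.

water out = water in = 1330×0.838 + 433.7×0.660 = 1400.8 t/h.

1401 t/h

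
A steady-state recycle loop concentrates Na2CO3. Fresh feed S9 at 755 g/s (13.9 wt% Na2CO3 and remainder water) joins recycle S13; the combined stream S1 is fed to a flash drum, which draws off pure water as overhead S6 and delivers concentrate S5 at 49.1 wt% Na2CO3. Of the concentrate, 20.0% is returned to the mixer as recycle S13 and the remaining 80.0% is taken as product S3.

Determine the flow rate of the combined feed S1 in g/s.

Overall Na2CO3 balance (none leaves overhead): Na2CO3 in fresh feed = Na2CO3 in product, i.e. 755×0.139 = (1−0.200)·S5·0.491.
S5 = 104.95/(0.491×0.800) = 267.17 g/s.
Recycle S13 = 0.200×267.17 = 53.434 g/s.
Combined feed S1 = 755 + 53.434 = 808.43 g/s.

808.4 g/s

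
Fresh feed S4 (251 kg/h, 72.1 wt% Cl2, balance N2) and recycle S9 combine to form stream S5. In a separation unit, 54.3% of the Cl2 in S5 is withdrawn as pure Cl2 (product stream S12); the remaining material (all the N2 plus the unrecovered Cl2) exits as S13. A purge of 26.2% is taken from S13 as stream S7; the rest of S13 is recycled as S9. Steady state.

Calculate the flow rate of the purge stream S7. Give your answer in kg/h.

N2 enters only via S4 and leaves only via the purge: 251×0.279 = 0.262×(N2 in S13), and the separation unit passes all N2, so N2 in S5 = N2 in S13 = 267.29 kg/h.
Cl2 in S5: m_A = 251×0.721 + (1−0.262)·(1−0.543)·m_A, so m_A = 180.97/0.6627 = 273.07 kg/h.
S13 = (1−0.543)×273.07 + 267.29 = 392.08 kg/h.
Purge S7 = 0.262×392.08 = 102.72 kg/h.

102.7 kg/h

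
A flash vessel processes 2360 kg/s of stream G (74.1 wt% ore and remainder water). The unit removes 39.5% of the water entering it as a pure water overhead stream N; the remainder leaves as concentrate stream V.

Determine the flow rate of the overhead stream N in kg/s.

241.4 kg/s

water entering = 2360×0.259 = 611.24 kg/s; overhead removed = 0.395×611.24 = 241.44 kg/s.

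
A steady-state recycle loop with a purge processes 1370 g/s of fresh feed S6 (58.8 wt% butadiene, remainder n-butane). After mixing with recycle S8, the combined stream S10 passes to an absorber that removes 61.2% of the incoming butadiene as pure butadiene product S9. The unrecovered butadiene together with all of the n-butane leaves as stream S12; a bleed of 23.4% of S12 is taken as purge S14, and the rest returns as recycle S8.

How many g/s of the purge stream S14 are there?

n-butane enters only via S6 and leaves only via the purge: 1370×0.412 = 0.234×(n-butane in S12), and the absorber passes all n-butane, so n-butane in S10 = n-butane in S12 = 2412.1 g/s.
butadiene in S10: m_A = 1370×0.588 + (1−0.234)·(1−0.612)·m_A, so m_A = 805.56/0.7028 = 1146.2 g/s.
S12 = (1−0.612)×1146.2 + 2412.1 = 2856.9 g/s.
Purge S14 = 0.234×2856.9 = 668.51 g/s.

668.5 g/s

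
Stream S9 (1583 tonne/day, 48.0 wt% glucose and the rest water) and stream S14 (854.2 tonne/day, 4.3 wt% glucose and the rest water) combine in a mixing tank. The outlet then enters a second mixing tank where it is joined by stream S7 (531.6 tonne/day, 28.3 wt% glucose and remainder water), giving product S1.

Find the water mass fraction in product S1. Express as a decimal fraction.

Overall, product flow = 2968.8 tonne/day.
water in = 1583×0.520 + 854.2×0.957 + 531.6×0.717 = 2021.8 tonne/day.
water fraction in S1 = 0.681.

0.681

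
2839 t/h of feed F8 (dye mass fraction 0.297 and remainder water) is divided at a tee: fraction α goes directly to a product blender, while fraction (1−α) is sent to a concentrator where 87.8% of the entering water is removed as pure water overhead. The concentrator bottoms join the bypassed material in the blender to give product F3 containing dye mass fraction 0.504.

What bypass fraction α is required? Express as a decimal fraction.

0.335

All 2839×0.297 = 843.18 t/h of dye reaches F3, so F3 = 843.18/0.504 = 1673 t/h and vapour = 1166 t/h.
The evaporator receives (1−α)·2839 of feed at 0.703 water and removes 0.878 of that water:
0.878×0.703×(1−α)×2839 = 1166
(1−α) = 1166/1752.3 = 0.6654;  α = 0.3346.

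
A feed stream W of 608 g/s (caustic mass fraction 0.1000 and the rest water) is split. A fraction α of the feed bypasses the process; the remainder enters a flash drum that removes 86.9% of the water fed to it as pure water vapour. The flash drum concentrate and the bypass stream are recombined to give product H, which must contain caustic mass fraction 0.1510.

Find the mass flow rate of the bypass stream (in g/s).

345.4 g/s

All 608×0.100 = 60.8 g/s of caustic reaches H, so H = 60.8/0.151 = 402.65 g/s and vapour = 205.35 g/s.
The evaporator receives (1−α)·608 of feed at 0.900 water and removes 0.869 of that water:
0.869×0.900×(1−α)×608 = 205.35
(1−α) = 205.35/475.52 = 0.4318;  α = 0.5682.
Bypass flow = 0.5682×608 = 345.44 g/s.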